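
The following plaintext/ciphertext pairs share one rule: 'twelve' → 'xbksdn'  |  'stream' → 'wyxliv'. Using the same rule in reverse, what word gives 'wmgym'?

In twelve: t→x is +4, w→b is +5, e→k is +6, l→s is +7 — the shift increases by 1 each position. The shift increases by 1 at each position, starting from +4: 4, 5, 6, ….
Decoding wmgym: w−4=s, m−5=h, g−6=a, y−7=r, m−8=e.

share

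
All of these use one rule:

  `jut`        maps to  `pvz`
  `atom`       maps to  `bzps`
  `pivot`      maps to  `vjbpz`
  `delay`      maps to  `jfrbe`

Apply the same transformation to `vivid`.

bjbjj

Two shifts are in play — +1 for a/e/i/o/u, +6 for every other letter.
Applying it to vivid: v(cons)+6=b, i(vowel)+1=j, v(cons)+6=b, i(vowel)+1=j, d(cons)+6=j.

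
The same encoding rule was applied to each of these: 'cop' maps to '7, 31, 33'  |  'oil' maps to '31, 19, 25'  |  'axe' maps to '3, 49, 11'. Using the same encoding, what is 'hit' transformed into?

17, 19, 41

c(#3)→7 and o(#15)→31: differences scale by 2, so n = 2·pos + 1. The formula is n = 2×(alphabet index, a=1) + 1.
For hit: h=8→17, i=9→19, t=20→41.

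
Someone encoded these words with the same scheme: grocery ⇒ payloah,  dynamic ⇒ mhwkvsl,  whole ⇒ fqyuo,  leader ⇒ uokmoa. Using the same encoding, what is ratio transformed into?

The rule splits by letter class: vowels +10, consonants +9.
On ratio: r(cons)+9=a, a(vowel)+10=k, t(cons)+9=c, i(vowel)+10=s, o(vowel)+10=y.

akcsy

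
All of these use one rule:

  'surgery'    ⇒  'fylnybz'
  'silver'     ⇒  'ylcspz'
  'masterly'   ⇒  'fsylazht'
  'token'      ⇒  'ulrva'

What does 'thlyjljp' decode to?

The output letters match the input read backwards, each shifted +7: surgery reversed is yregrus. Read the word backwards and shift each letter +7.
Reversing it on thlyjljp: shift back: t−7=m, h−7=a, l−7=e, y−7=r, j−7=c, l−7=e, j−7=c, p−7=i → maerceci; then reverse → icecream.

icecream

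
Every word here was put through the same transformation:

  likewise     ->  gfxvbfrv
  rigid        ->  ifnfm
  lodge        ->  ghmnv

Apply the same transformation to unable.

Treating letters as 0–25, the rule is x ↦ 9x + 11 (mod 26).
Applying it to unable: u(20)→9·20+11≡9=j; n(13)→9·13+11≡24=y; a(0)→9·0+11≡11=l; b(1)→9·1+11≡20=u; l(11)→9·11+11≡6=g; e(4)→9·4+11≡21=v (all mod 26).

jylugv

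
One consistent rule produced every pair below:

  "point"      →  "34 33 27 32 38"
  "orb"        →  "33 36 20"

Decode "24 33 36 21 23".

force

p is letter #16 and maps to 34: an offset of 18. The number is (letter's place in the alphabet, a=1) + 18.
Undoing it on 24 33 36 21 23: 24→(24−18)÷1=6=f, 33→(33−18)÷1=15=o, 36→(36−18)÷1=18=r, 21→(21−18)÷1=3=c, 23→(23−18)÷1=5=e.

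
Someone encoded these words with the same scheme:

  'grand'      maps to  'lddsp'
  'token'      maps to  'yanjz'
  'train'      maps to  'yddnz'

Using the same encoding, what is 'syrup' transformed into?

Shifts by position in grand: pos 0: g→l (+5), pos 1: r→d (+12), pos 2: a→d (+3), pos 3: n→s (+5), pos 4: d→p (+12) — repeating every 3. The shifts repeat in a cycle of length 3: positions 0,1,… shift by +5, +12, +3, then the pattern repeats.
For syrup: s+5=x, y+12=k, r+3=u, u+5=z, p+12=b.

xkuzb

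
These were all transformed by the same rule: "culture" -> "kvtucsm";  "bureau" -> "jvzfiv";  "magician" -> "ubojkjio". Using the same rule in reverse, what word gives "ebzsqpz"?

The shifts repeat in a cycle of length 2: positions 0,1,… shift by +8, +1, then the pattern repeats.
Undoing it on ebzsqpz: e−8=w, b−1=a, z−8=r, s−1=r, q−8=i, p−1=o, z−8=r.

warrior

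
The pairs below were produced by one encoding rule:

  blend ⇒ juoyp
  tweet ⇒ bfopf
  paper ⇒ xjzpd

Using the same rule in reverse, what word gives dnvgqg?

The shift increases by 1 at each position, starting from +8: 8, 9, 10, ….
Undoing it on dnvgqg: d−8=v, n−9=e, v−10=l, g−11=v, q−12=e, g−13=t.

velvet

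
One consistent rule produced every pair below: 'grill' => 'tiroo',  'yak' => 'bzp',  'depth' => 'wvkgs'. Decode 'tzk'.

Each pair mirrors across the alphabet (g↔t, r↔i, i↔r): positions sum to 25. This is the alphabet-reversal cipher (Atbash): a becomes z, b becomes y, etc.
Decoding tzk: t↔g, z↔a, k↔p.

gap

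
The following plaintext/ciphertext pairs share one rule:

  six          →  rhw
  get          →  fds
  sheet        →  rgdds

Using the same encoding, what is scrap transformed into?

Compare letters: s→r is +25, i→h is +25, x→w is +25 — a constant shift. Every letter moves 25 places later in the alphabet, wrapping around z→a.
For scrap: s+25=r, c+25=b, r+25=q, a+25=z, p+25=o.

rbqzo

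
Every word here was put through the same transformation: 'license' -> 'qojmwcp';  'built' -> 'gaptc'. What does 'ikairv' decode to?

detail

In license: l→q is +5, i→o is +6, c→j is +7, e→m is +8 — the shift increases by 1 each position. The shift increases by 1 at each position, starting from +5: 5, 6, 7, ….
Reversing it on ikairv: i−5=d, k−6=e, a−7=t, i−8=a, r−9=i, v−10=l.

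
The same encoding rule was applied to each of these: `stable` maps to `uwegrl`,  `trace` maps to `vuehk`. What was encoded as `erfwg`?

cobra

In stable: s→u is +2, t→w is +3, a→e is +4, b→g is +5 — the shift increases by 1 each position. Letter i (0-indexed) is shifted by i+2, so successive shifts are 2, 3, 4, ….
Decoding erfwg: e−2=c, r−3=o, f−4=b, w−5=r, g−6=a.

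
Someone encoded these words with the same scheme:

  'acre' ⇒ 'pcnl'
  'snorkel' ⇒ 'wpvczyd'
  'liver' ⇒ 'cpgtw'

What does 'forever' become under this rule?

The output letters match the input read backwards, each shifted +11: acre reversed is erca. Two steps: reverse the string, then apply a Caesar shift of +11.
For forever: reverse → reverof; then shift: r+11=c, e+11=p, v+11=g, e+11=p, r+11=c, o+11=z, f+11=q.

cpgpczq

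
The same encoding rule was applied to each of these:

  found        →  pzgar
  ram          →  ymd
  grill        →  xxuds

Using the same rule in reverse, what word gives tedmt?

The output letters match the input read backwards, each shifted +12: found reversed is dnuof. Two steps: reverse the string, then apply a Caesar shift of +12.
Undoing it on tedmt: shift back: t−12=h, e−12=s, d−12=r, m−12=a, t−12=h → hsrah; then reverse → harsh.

harsh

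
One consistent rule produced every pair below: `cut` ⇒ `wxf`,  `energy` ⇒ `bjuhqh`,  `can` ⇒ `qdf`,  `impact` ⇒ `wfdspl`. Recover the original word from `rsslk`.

hippo

The word is reversed, then every letter is shifted forward by 3.
Decoding rsslk: shift back: r−3=o, s−3=p, s−3=p, l−3=i, k−3=h → oppih; then reverse → hippo.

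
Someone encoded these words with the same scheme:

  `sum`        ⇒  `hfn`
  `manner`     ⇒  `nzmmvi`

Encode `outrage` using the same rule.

Each pair mirrors across the alphabet (s↔h, u↔f, m↔n): positions sum to 25. Each letter is replaced by its mirror in the alphabet: a↔z, b↔y, c↔x, and so on (the Atbash cipher).
On outrage: o↔l, u↔f, t↔g, r↔i, a↔z, g↔t, e↔v.

lfgiztv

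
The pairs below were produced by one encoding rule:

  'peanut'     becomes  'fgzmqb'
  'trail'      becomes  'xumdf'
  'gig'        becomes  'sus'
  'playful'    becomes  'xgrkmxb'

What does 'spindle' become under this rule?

qxpzube

The output letters match the input read backwards, each shifted +12: peanut reversed is tunaep. The word is reversed, then every letter is shifted forward by 12.
For spindle: reverse → eldnips; then shift: e+12=q, l+12=x, d+12=p, n+12=z, i+12=u, p+12=b, s+12=e.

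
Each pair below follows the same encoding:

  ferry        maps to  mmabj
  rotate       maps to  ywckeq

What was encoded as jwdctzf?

cousins

In ferry: f→m is +7, e→m is +8, r→a is +9, r→b is +10 — the shift increases by 1 each position. Each letter shifts forward by (position + 7), i.e. 7, 8, 9, … — the shift grows by one for each successive letter.
Decoding jwdctzf: j−7=c, w−8=o, d−9=u, c−10=s, t−11=i, z−12=n, f−13=s.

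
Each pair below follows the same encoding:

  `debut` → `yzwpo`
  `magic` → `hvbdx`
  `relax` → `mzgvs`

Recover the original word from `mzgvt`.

Compare letters: d→y is +21, e→z is +21, b→w is +21 — a constant shift. This is a Caesar cipher with shift 21.
Decoding mzgvt: m−21=r, z−21=e, g−21=l, v−21=a, t−21=y.

relay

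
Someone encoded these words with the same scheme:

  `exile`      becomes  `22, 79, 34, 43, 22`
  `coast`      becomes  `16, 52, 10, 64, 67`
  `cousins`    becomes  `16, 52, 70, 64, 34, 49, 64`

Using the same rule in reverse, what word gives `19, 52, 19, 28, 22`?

dodge

e(#5)→22 and x(#24)→79: differences scale by 3, so n = 3·pos + 7. The formula is n = 3×(alphabet index, a=1) + 7.
Decoding 19, 52, 19, 28, 22: 19→(19−7)÷3=4=d, 52→(52−7)÷3=15=o, 19→(19−7)÷3=4=d, 28→(28−7)÷3=7=g, 22→(22−7)÷3=5=e.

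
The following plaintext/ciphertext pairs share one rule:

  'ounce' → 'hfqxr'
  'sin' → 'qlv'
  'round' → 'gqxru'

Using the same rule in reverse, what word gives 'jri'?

The output letters match the input read backwards, each shifted +3: ounce reversed is ecnuo. Two steps: reverse the string, then apply a Caesar shift of +3.
Reversing it on jri: shift back: j−3=g, r−3=o, i−3=f → gof; then reverse → fog.

fog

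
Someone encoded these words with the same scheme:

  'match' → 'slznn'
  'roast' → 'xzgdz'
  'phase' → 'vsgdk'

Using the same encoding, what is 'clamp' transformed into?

iwgxv

Shifts by position in match: pos 0: m→s (+6), pos 1: a→l (+11), pos 2: t→z (+6), pos 3: c→n (+11) — repeating every 2. The shifts repeat in a cycle of length 2: positions 0,1,… shift by +6, +11, then the pattern repeats.
For clamp: c+6=i, l+11=w, a+6=g, m+11=x, p+6=v.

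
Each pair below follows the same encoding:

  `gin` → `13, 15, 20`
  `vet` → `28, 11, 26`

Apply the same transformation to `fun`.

12, 27, 20

g is letter #7 and maps to 13: an offset of 6. The number is (letter's place in the alphabet, a=1) + 6.
For fun: f=6→12, u=21→27, n=14→20.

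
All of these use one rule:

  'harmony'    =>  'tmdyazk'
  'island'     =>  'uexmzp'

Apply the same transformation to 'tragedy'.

fdmsqpk

Compare letters: h→t is +12, a→m is +12, r→d is +12 — a constant shift. Each letter is shifted forward by 12 in the alphabet (a Caesar shift of +12).
Applying it to tragedy: t+12=f, r+12=d, a+12=m, g+12=s, e+12=q, d+12=p, y+12=k.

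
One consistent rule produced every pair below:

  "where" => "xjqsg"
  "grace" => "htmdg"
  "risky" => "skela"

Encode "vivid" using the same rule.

It's a Vigenère-style cipher with numeric key [1,2,12]: position i shifts by key[i mod 3].
Applying it to vivid: v+1=w, i+2=k, v+12=h, i+1=j, d+2=f.

wkhjf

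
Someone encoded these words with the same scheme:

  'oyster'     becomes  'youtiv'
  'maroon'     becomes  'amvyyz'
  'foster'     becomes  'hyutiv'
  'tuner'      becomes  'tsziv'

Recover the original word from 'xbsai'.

plume

o(14)→y(24) and y(24)→o(14) fit y≡25x+12 (mod 26); the inverse of 25 mod 26 is 25. This is an affine cipher: with a=0,…,z=25, each position x becomes (25x+12) mod 26.
Reversing it on xbsai: x(23)→25·(23−12)≡15=p; b(1)→25·(1−12)≡11=l; s(18)→25·(18−12)≡20=u; a(0)→25·(0−12)≡12=m; i(8)→25·(8−12)≡4=e (all mod 26).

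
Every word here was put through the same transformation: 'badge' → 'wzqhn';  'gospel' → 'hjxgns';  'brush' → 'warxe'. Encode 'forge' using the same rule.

b(1)→w(22) and a(0)→z(25) fit y≡23x+25 (mod 26); the inverse of 23 mod 26 is 17. Each letter's alphabet position (a=0..z=25) is mapped through 23·x+25 mod 26 — an affine cipher.
For forge: f(5)→23·5+25≡10=k; o(14)→23·14+25≡9=j; r(17)→23·17+25≡0=a; g(6)→23·6+25≡7=h; e(4)→23·4+25≡13=n (all mod 26).

kjahn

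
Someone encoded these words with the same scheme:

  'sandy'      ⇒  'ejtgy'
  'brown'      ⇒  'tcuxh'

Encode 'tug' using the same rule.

The output letters match the input read backwards, each shifted +6: sandy reversed is ydnas. The word is reversed, then every letter is shifted forward by 6.
Applying it to tug: reverse → gut; then shift: g+6=m, u+6=a, t+6=z.

maz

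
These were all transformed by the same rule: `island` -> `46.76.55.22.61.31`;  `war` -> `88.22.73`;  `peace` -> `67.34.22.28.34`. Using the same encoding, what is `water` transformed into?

i(#9)→46 and s(#19)→76: differences scale by 3, so n = 3·pos + 19. With a=1..z=26, the number is 3·pos + 19.
For water: w=23→88, a=1→22, t=20→79, e=5→34, r=18→73.

88.22.79.34.73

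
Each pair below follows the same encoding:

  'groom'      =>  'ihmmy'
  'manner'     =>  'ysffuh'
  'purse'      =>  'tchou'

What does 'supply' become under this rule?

Each letter's alphabet position (a=0..z=25) is mapped through 7·x+18 mod 26 — an affine cipher.
On supply: s(18)→7·18+18≡14=o; u(20)→7·20+18≡2=c; p(15)→7·15+18≡19=t; p(15)→7·15+18≡19=t; l(11)→7·11+18≡17=r; y(24)→7·24+18≡4=e (all mod 26).

octtre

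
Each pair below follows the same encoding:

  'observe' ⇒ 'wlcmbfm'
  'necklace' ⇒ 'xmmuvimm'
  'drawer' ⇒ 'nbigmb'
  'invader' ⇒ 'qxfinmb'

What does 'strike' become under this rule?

cdbqum

The shift depends on letter class: consonant b→l is +10, but vowel o→w is +8. Vowels shift forward by 8 and consonants shift forward by 10.
For strike: s(cons)+10=c, t(cons)+10=d, r(cons)+10=b, i(vowel)+8=q, k(cons)+10=u, e(vowel)+8=m.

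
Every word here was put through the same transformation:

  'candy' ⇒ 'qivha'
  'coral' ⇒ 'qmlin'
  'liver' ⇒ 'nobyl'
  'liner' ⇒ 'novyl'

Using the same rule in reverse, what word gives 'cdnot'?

c(2)→q(16) and a(0)→i(8) fit y≡17x+8 (mod 26); the inverse of 17 mod 26 is 23. This is an affine cipher: with a=0,…,z=25, each position x becomes (17x+8) mod 26.
Undoing it on cdnot: c(2)→23·(2−8)≡18=s; d(3)→23·(3−8)≡15=p; n(13)→23·(13−8)≡11=l; o(14)→23·(14−8)≡8=i; t(19)→23·(19−8)≡19=t (all mod 26).

split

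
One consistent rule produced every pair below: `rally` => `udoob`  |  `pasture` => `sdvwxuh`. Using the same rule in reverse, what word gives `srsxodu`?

Compare letters: r→u is +3, a→d is +3, l→o is +3 — a constant shift. It's a constant shift of +3 (ROT3).
Decoding srsxodu: s−3=p, r−3=o, s−3=p, x−3=u, o−3=l, d−3=a, u−3=r.

popular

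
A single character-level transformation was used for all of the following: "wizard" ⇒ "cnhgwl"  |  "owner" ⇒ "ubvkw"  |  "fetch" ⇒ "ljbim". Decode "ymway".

shout

Shifts by position in wizard: pos 0: w→c (+6), pos 1: i→n (+5), pos 2: z→h (+8), pos 3: a→g (+6), pos 4: r→w (+5), pos 5: d→l (+8) — repeating every 3. A repeating key of period 3 is used — shifts +6, +5, +8 over and over.
Reversing it on ymway: y−6=s, m−5=h, w−8=o, a−6=u, y−5=t.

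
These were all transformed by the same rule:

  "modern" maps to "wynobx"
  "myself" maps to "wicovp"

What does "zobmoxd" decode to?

Compare letters: m→w is +10, o→y is +10, d→n is +10 — a constant shift. It's a constant shift of +10 (ROT10).
Reversing it on zobmoxd: z−10=p, o−10=e, b−10=r, m−10=c, o−10=e, x−10=n, d−10=t.

percent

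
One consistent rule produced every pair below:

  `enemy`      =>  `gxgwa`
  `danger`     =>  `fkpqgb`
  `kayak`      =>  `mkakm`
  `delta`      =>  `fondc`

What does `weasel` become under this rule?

yoccgv

Shifts by position in enemy: pos 0: e→g (+2), pos 1: n→x (+10), pos 2: e→g (+2), pos 3: m→w (+10) — repeating every 2. A repeating key of period 2 is used — shifts +2, +10 over and over.
For weasel: w+2=y, e+10=o, a+2=c, s+10=c, e+2=g, l+10=v.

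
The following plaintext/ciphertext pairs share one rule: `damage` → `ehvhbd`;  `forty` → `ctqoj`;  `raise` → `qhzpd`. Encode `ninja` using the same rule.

d(3)→e(4) and a(0)→h(7) fit y≡25x+7 (mod 26); the inverse of 25 mod 26 is 25. Treating letters as 0–25, the rule is x ↦ 25x + 7 (mod 26).
Applying it to ninja: n(13)→25·13+7≡20=u; i(8)→25·8+7≡25=z; n(13)→25·13+7≡20=u; j(9)→25·9+7≡24=y; a(0)→25·0+7≡7=h (all mod 26).

uzuyh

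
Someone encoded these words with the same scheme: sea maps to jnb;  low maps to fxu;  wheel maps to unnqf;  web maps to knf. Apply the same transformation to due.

ndm

The output letters match the input read backwards, each shifted +9: sea reversed is aes. The word is reversed, then every letter is shifted forward by 9.
For due: reverse → eud; then shift: e+9=n, u+9=d, d+9=m.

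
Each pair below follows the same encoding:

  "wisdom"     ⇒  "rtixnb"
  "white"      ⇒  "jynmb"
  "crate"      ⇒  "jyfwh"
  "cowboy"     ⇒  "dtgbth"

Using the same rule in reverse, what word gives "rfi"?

dam

The output letters match the input read backwards, each shifted +5: wisdom reversed is modsiw. Two steps: reverse the string, then apply a Caesar shift of +5.
Reversing it on rfi: shift back: r−5=m, f−5=a, i−5=d → mad; then reverse → dam.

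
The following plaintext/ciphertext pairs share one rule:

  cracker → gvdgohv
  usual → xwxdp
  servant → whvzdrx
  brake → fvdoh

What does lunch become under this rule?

Vowels shift forward by 3 and consonants shift forward by 4.
Applying it to lunch: l(cons)+4=p, u(vowel)+3=x, n(cons)+4=r, c(cons)+4=g, h(cons)+4=l.

pxrgl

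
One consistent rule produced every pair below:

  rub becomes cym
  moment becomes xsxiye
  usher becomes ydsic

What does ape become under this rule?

The shift depends on letter class: consonant r→c is +11, but vowel u→y is +4. Two shifts are in play — +4 for a/e/i/o/u, +11 for every other letter.
For ape: a(vowel)+4=e, p(cons)+11=a, e(vowel)+4=i.

eai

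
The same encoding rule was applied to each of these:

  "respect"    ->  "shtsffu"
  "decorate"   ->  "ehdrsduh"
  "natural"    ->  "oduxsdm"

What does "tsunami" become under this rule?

The shifts repeat in a cycle of length 2: positions 0,1,… shift by +1, +3, then the pattern repeats.
On tsunami: t+1=u, s+3=v, u+1=v, n+3=q, a+1=b, m+3=p, i+1=j.

uvvqbpj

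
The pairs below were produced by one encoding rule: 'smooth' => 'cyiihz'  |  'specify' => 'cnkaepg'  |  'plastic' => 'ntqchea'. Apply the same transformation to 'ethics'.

khzeac

s(18)→c(2) and m(12)→y(24) fit y≡5x+16 (mod 26); the inverse of 5 mod 26 is 21. Treating letters as 0–25, the rule is x ↦ 5x + 16 (mod 26).
On ethics: e(4)→5·4+16≡10=k; t(19)→5·19+16≡7=h; h(7)→5·7+16≡25=z; i(8)→5·8+16≡4=e; c(2)→5·2+16≡0=a; s(18)→5·18+16≡2=c (all mod 26).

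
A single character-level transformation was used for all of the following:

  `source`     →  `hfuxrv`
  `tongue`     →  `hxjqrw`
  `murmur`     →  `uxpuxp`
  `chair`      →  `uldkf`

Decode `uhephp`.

The output letters match the input read backwards, each shifted +3: source reversed is ecruos. The word is reversed, then every letter is shifted forward by 3.
Decoding uhephp: shift back: u−3=r, h−3=e, e−3=b, p−3=m, h−3=e, p−3=m → rebmem; then reverse → member.

member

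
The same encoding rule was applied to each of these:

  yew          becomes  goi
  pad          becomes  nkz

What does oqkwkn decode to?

damage

The output letters match the input read backwards, each shifted +10: yew reversed is wey. Read the word backwards and shift each letter +10.
Undoing it on oqkwkn: shift back: o−10=e, q−10=g, k−10=a, w−10=m, k−10=a, n−10=d → egamad; then reverse → damage.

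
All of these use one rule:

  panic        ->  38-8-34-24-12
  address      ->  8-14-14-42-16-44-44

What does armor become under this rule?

8-42-32-36-42

p(#16)→38 and a(#1)→8: differences scale by 2, so n = 2·pos + 6. With a=1..z=26, the number is 2·pos + 6.
For armor: a=1→8, r=18→42, m=13→32, o=15→36, r=18→42.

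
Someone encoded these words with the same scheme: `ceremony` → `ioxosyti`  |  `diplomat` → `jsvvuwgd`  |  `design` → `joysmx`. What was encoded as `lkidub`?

factor

The shifts repeat in a cycle of length 2: positions 0,1,… shift by +6, +10, then the pattern repeats.
Undoing it on lkidub: l−6=f, k−10=a, i−6=c, d−10=t, u−6=o, b−10=r.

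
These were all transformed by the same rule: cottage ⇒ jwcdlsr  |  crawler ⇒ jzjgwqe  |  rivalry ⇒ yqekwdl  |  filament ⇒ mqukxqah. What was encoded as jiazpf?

In cottage: c→j is +7, o→w is +8, t→c is +9, t→d is +10 — the shift increases by 1 each position. The shift increases by 1 at each position, starting from +7: 7, 8, 9, ….
Reversing it on jiazpf: j−7=c, i−8=a, a−9=r, z−10=p, p−11=e, f−12=t.

carpet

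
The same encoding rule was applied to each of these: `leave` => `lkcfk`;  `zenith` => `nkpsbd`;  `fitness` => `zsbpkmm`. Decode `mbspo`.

sting

This is an affine cipher: with a=0,…,z=25, each position x becomes (15x+2) mod 26.
Undoing it on mbspo: m(12)→7·(12−2)≡18=s; b(1)→7·(1−2)≡19=t; s(18)→7·(18−2)≡8=i; p(15)→7·(15−2)≡13=n; o(14)→7·(14−2)≡6=g (all mod 26).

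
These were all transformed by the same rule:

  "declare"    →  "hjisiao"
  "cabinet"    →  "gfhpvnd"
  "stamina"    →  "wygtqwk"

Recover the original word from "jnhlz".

In declare: d→h is +4, e→j is +5, c→i is +6, l→s is +7 — the shift increases by 1 each position. The shift increases by 1 at each position, starting from +4: 4, 5, 6, ….
Reversing it on jnhlz: j−4=f, n−5=i, h−6=b, l−7=e, z−8=r.

fiber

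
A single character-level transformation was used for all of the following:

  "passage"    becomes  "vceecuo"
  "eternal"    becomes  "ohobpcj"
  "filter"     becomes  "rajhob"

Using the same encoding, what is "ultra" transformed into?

kjhbc

p(15)→v(21) and a(0)→c(2) fit y≡3x+2 (mod 26); the inverse of 3 mod 26 is 9. This is an affine cipher: with a=0,…,z=25, each position x becomes (3x+2) mod 26.
Applying it to ultra: u(20)→3·20+2≡10=k; l(11)→3·11+2≡9=j; t(19)→3·19+2≡7=h; r(17)→3·17+2≡1=b; a(0)→3·0+2≡2=c (all mod 26).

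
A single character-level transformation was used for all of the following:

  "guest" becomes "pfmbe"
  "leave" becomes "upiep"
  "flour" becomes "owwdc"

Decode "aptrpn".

relief

Shifts by position in guest: pos 0: g→p (+9), pos 1: u→f (+11), pos 2: e→m (+8), pos 3: s→b (+9), pos 4: t→e (+11) — repeating every 3. It's a Vigenère-style cipher with numeric key [9,11,8]: position i shifts by key[i mod 3].
Undoing it on aptrpn: a−9=r, p−11=e, t−8=l, r−9=i, p−11=e, n−8=f.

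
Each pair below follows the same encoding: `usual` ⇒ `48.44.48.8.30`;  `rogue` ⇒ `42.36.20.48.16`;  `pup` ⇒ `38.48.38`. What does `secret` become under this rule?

Each letter becomes 2×(its alphabet position, a=1..z=26) + 6.
For secret: s=19→44, e=5→16, c=3→12, r=18→42, e=5→16, t=20→46.

44.16.12.42.16.46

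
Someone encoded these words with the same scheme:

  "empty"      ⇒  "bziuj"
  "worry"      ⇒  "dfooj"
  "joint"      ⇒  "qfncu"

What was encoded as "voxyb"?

crude

e(4)→b(1) and m(12)→z(25) fit y≡3x+15 (mod 26); the inverse of 3 mod 26 is 9. This is an affine cipher: with a=0,…,z=25, each position x becomes (3x+15) mod 26.
Reversing it on voxyb: v(21)→9·(21−15)≡2=c; o(14)→9·(14−15)≡17=r; x(23)→9·(23−15)≡20=u; y(24)→9·(24−15)≡3=d; b(1)→9·(1−15)≡4=e (all mod 26).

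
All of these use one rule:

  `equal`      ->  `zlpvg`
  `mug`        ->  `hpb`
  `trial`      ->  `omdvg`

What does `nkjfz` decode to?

Compare letters: e→z is +21, q→l is +21, u→p is +21 — a constant shift. Every letter moves 21 places later in the alphabet, wrapping around z→a.
Decoding nkjfz: n−21=s, k−21=p, j−21=o, f−21=k, z−21=e.

spoke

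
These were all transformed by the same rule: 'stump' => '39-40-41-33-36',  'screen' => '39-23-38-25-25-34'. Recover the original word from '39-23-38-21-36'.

s is letter #19 and maps to 39: an offset of 20. Each letter is replaced by its alphabet position (a=1..z=26) + 20.
Undoing it on 39-23-38-21-36: 39→(39−20)÷1=19=s, 23→(23−20)÷1=3=c, 38→(38−20)÷1=18=r, 21→(21−20)÷1=1=a, 36→(36−20)÷1=16=p.

scrap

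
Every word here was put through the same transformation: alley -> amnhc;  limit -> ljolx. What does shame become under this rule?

In alley: a→a is +0, l→m is +1, l→n is +2, e→h is +3 — the shift increases by 1 each position. The shift increases by 1 at each position, starting from +0: 0, 1, 2, ….
On shame: s+0=s, h+1=i, a+2=c, m+3=p, e+4=i.

sicpi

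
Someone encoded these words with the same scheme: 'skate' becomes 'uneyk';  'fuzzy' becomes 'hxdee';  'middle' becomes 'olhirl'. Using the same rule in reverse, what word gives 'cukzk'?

argue

In skate: s→u is +2, k→n is +3, a→e is +4, t→y is +5 — the shift increases by 1 each position. Letter i (0-indexed) is shifted by i+2, so successive shifts are 2, 3, 4, ….
Decoding cukzk: c−2=a, u−3=r, k−4=g, z−5=u, k−6=e.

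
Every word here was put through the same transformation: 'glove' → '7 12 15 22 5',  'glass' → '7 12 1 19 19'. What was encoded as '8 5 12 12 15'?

hello

Each letter is replaced by its alphabet position (a=1, b=2, …, z=26).
Reversing it on 8 5 12 12 15: 8=h, 5=e, 12=l, 12=l, 15=o.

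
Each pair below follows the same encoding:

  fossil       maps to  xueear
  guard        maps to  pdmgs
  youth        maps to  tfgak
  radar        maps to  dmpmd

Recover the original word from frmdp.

Two steps: reverse the string, then apply a Caesar shift of +12.
Undoing it on frmdp: shift back: f−12=t, r−12=f, m−12=a, d−12=r, p−12=d → tfard; then reverse → draft.

draft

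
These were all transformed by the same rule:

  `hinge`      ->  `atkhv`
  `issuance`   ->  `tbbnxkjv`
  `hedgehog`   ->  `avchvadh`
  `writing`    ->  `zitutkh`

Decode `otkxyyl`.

finally

h(7)→a(0) and i(8)→t(19) fit y≡19x+23 (mod 26); the inverse of 19 mod 26 is 11. Treating letters as 0–25, the rule is x ↦ 19x + 23 (mod 26).
Decoding otkxyyl: o(14)→11·(14−23)≡5=f; t(19)→11·(19−23)≡8=i; k(10)→11·(10−23)≡13=n; x(23)→11·(23−23)≡0=a; y(24)→11·(24−23)≡11=l; y(24)→11·(24−23)≡11=l; l(11)→11·(11−23)≡24=y (all mod 26).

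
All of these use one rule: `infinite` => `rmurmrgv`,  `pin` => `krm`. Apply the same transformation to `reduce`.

Letters are reflected about the middle of the alphabet (position → 25−position): Atbash.
For reduce: r↔i, e↔v, d↔w, u↔f, c↔x, e↔v.

ivwfxv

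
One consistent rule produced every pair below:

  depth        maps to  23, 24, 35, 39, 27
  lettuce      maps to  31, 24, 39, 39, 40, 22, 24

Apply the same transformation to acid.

d is letter #4 and maps to 23: an offset of 19. The number is (letter's place in the alphabet, a=1) + 19.
For acid: a=1→20, c=3→22, i=9→28, d=4→23.

20, 22, 28, 23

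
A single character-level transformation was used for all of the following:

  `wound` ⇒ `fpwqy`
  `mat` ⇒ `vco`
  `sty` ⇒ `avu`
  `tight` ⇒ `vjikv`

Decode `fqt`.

rod

The word is reversed, then every letter is shifted forward by 2.
Reversing it on fqt: shift back: f−2=d, q−2=o, t−2=r → dor; then reverse → rod.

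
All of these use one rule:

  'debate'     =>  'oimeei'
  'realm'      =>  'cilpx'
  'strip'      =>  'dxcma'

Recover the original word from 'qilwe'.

feast

It's a Vigenère-style cipher with numeric key [11,4]: position i shifts by key[i mod 2].
Reversing it on qilwe: q−11=f, i−4=e, l−11=a, w−4=s, e−11=t.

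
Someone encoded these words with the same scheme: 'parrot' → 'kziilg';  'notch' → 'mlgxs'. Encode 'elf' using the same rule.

vou

Each pair mirrors across the alphabet (p↔k, a↔z, r↔i): positions sum to 25. Each letter is replaced by its mirror in the alphabet: a↔z, b↔y, c↔x, and so on (the Atbash cipher).
Applying it to elf: e↔v, l↔o, f↔u.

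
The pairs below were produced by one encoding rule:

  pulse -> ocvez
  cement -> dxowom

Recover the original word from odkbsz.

pirate

The output letters match the input read backwards, each shifted +10: pulse reversed is eslup. Read the word backwards and shift each letter +10.
Reversing it on odkbsz: shift back: o−10=e, d−10=t, k−10=a, b−10=r, s−10=i, z−10=p → etarip; then reverse → pirate.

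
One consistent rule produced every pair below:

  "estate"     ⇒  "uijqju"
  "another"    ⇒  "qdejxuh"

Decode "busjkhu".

Each letter is shifted forward by 16 in the alphabet (a Caesar shift of +16).
Undoing it on busjkhu: b−16=l, u−16=e, s−16=c, j−16=t, k−16=u, h−16=r, u−16=e.

lecture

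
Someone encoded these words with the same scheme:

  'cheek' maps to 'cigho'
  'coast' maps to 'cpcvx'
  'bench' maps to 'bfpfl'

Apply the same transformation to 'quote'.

In cheek: c→c is +0, h→i is +1, e→g is +2, e→h is +3 — the shift increases by 1 each position. Letter i (0-indexed) is shifted by i+0, so successive shifts are 0, 1, 2, ….
On quote: q+0=q, u+1=v, o+2=q, t+3=w, e+4=i.

qvqwi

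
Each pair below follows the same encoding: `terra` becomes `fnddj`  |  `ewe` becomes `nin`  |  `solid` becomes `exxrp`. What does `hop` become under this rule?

The shift depends on letter class: consonant t→f is +12, but vowel e→n is +9. Vowels shift forward by 9 and consonants shift forward by 12.
Applying it to hop: h(cons)+12=t, o(vowel)+9=x, p(cons)+12=b.

txb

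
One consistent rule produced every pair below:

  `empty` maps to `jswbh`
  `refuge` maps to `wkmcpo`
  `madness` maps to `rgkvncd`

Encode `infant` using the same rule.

In empty: e→j is +5, m→s is +6, p→w is +7, t→b is +8 — the shift increases by 1 each position. Letter i (0-indexed) is shifted by i+5, so successive shifts are 5, 6, 7, ….
On infant: i+5=n, n+6=t, f+7=m, a+8=i, n+9=w, t+10=d.

ntmiwd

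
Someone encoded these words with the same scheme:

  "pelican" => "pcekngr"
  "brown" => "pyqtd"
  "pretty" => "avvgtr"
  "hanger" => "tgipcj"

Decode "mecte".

The output letters match the input read backwards, each shifted +2: pelican reversed is nacilep. Read the word backwards and shift each letter +2.
Decoding mecte: shift back: m−2=k, e−2=c, c−2=a, t−2=r, e−2=c → kcarc; then reverse → crack.

crack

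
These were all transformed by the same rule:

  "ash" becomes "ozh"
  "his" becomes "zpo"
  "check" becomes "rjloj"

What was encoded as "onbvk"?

Read the word backwards and shift each letter +7.
Undoing it on onbvk: shift back: o−7=h, n−7=g, b−7=u, v−7=o, k−7=d → hguod; then reverse → dough.

dough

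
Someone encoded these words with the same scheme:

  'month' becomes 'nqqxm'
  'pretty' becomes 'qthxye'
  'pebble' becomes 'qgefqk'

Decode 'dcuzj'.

carve

In month: m→n is +1, o→q is +2, n→q is +3, t→x is +4 — the shift increases by 1 each position. The shift increases by 1 at each position, starting from +1: 1, 2, 3, ….
Reversing it on dcuzj: d−1=c, c−2=a, u−3=r, z−4=v, j−5=e.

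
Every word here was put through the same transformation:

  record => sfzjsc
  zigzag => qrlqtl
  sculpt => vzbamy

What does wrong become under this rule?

r(17)→s(18) and e(4)→f(5) fit y≡3x+19 (mod 26); the inverse of 3 mod 26 is 9. Each letter's alphabet position (a=0..z=25) is mapped through 3·x+19 mod 26 — an affine cipher.
On wrong: w(22)→3·22+19≡7=h; r(17)→3·17+19≡18=s; o(14)→3·14+19≡9=j; n(13)→3·13+19≡6=g; g(6)→3·6+19≡11=l (all mod 26).

hsjgl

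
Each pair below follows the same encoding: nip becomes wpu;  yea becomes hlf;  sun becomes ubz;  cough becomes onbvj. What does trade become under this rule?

lkhya

The word is reversed, then every letter is shifted forward by 7.
For trade: reverse → edart; then shift: e+7=l, d+7=k, a+7=h, r+7=y, t+7=a.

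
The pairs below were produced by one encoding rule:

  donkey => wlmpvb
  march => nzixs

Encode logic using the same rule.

oltrx

Each pair mirrors across the alphabet (d↔w, o↔l, n↔m): positions sum to 25. Letters are reflected about the middle of the alphabet (position → 25−position): Atbash.
For logic: l↔o, o↔l, g↔t, i↔r, c↔x.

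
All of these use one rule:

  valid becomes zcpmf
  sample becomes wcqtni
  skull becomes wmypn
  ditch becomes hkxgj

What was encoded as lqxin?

A repeating key of period 3 is used — shifts +4, +2, +4 over and over.
Undoing it on lqxin: l−4=h, q−2=o, x−4=t, i−4=e, n−2=l.

hotel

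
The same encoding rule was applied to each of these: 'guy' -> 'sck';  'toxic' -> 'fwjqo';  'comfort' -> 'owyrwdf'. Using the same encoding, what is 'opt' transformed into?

wbf

Two shifts are in play — +8 for a/e/i/o/u, +12 for every other letter.
On opt: o(vowel)+8=w, p(cons)+12=b, t(cons)+12=f.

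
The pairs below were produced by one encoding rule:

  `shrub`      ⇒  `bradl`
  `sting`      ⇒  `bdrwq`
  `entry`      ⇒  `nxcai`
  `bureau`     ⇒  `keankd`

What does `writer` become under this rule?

fbrcoa

Shifts by position in shrub: pos 0: s→b (+9), pos 1: h→r (+10), pos 2: r→a (+9), pos 3: u→d (+9), pos 4: b→l (+10) — repeating every 3. It's a Vigenère-style cipher with numeric key [9,10,9]: position i shifts by key[i mod 3].
On writer: w+9=f, r+10=b, i+9=r, t+9=c, e+10=o, r+9=a.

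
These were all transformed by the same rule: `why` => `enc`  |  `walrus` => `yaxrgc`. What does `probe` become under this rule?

khuxv

The output letters match the input read backwards, each shifted +6: why reversed is yhw. The word is reversed, then every letter is shifted forward by 6.
For probe: reverse → eborp; then shift: e+6=k, b+6=h, o+6=u, r+6=x, p+6=v.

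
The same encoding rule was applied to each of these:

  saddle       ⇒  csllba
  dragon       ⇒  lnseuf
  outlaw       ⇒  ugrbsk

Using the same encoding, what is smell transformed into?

s(18)→c(2) and a(0)→s(18) fit y≡15x+18 (mod 26); the inverse of 15 mod 26 is 7. Each letter's alphabet position (a=0..z=25) is mapped through 15·x+18 mod 26 — an affine cipher.
Applying it to smell: s(18)→15·18+18≡2=c; m(12)→15·12+18≡16=q; e(4)→15·4+18≡0=a; l(11)→15·11+18≡1=b; l(11)→15·11+18≡1=b (all mod 26).

cqabb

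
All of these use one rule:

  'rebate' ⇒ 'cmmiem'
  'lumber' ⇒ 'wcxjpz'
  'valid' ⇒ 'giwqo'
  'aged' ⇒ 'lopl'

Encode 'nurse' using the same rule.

yccap

It's a Vigenère-style cipher with numeric key [11,8]: position i shifts by key[i mod 2].
Applying it to nurse: n+11=y, u+8=c, r+11=c, s+8=a, e+11=p.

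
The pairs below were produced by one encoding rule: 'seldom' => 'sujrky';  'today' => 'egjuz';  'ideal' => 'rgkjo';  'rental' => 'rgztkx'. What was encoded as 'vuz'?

top

Two steps: reverse the string, then apply a Caesar shift of +6.
Reversing it on vuz: shift back: v−6=p, u−6=o, z−6=t → pot; then reverse → top.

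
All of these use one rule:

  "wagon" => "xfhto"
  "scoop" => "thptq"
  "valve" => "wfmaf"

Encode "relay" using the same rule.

Shifts by position in wagon: pos 0: w→x (+1), pos 1: a→f (+5), pos 2: g→h (+1), pos 3: o→t (+5) — repeating every 2. A repeating key of period 2 is used — shifts +1, +5 over and over.
On relay: r+1=s, e+5=j, l+1=m, a+5=f, y+1=z.

sjmfz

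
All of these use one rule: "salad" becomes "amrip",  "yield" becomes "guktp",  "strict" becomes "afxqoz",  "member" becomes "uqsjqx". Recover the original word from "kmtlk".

It's a Vigenère-style cipher with numeric key [8,12,6]: position i shifts by key[i mod 3].
Reversing it on kmtlk: k−8=c, m−12=a, t−6=n, l−8=d, k−12=y.

candy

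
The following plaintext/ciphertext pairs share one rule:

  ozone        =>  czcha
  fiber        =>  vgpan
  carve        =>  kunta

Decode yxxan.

upper

Treating letters as 0–25, the rule is x ↦ 21x + 20 (mod 26).
Undoing it on yxxan: y(24)→5·(24−20)≡20=u; x(23)→5·(23−20)≡15=p; x(23)→5·(23−20)≡15=p; a(0)→5·(0−20)≡4=e; n(13)→5·(13−20)≡17=r (all mod 26).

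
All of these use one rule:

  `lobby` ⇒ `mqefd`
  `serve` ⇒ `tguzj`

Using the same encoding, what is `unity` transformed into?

Letter i (0-indexed) is shifted by i+1, so successive shifts are 1, 2, 3, ….
Applying it to unity: u+1=v, n+2=p, i+3=l, t+4=x, y+5=d.

vplxd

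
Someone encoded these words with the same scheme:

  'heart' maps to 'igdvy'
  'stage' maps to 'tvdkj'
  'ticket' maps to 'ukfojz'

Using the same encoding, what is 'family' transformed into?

gcpmqe

In heart: h→i is +1, e→g is +2, a→d is +3, r→v is +4 — the shift increases by 1 each position. Letter i (0-indexed) is shifted by i+1, so successive shifts are 1, 2, 3, ….
For family: f+1=g, a+2=c, m+3=p, i+4=m, l+5=q, y+6=e.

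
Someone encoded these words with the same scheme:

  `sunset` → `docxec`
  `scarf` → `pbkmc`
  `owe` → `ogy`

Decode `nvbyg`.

The output letters match the input read backwards, each shifted +10: sunset reversed is tesnus. The word is reversed, then every letter is shifted forward by 10.
Decoding nvbyg: shift back: n−10=d, v−10=l, b−10=r, y−10=o, g−10=w → dlrow; then reverse → world.

world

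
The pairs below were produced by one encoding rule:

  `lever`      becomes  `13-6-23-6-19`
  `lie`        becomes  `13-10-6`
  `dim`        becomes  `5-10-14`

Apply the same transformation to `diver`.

l is letter #12 and maps to 13: an offset of 1. Letters become their 1-based position plus 1 (so a→2, b→3, …).
On diver: d=4→5, i=9→10, v=22→23, e=5→6, r=18→19.

5-10-23-6-19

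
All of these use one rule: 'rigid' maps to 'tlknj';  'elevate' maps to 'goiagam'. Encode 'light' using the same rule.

nlkmz

In rigid: r→t is +2, i→l is +3, g→k is +4, i→n is +5 — the shift increases by 1 each position. Letter i (0-indexed) is shifted by i+2, so successive shifts are 2, 3, 4, ….
For light: l+2=n, i+3=l, g+4=k, h+5=m, t+6=z.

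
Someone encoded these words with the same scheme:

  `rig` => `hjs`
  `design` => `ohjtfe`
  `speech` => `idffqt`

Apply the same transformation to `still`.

mmjut

The output letters match the input read backwards, each shifted +1: rig reversed is gir. The word is reversed, then every letter is shifted forward by 1.
Applying it to still: reverse → llits; then shift: l+1=m, l+1=m, i+1=j, t+1=u, s+1=t.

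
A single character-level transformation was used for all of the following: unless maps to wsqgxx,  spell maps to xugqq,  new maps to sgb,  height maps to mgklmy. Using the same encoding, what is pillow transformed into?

The shift depends on letter class: consonant n→s is +5, but vowel u→w is +2. Vowels shift forward by 2 and consonants shift forward by 5.
On pillow: p(cons)+5=u, i(vowel)+2=k, l(cons)+5=q, l(cons)+5=q, o(vowel)+2=q, w(cons)+5=b.

ukqqqb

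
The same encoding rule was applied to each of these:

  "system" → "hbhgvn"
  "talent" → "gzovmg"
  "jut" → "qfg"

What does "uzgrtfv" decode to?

fatigue

Each letter is replaced by its mirror in the alphabet: a↔z, b↔y, c↔x, and so on (the Atbash cipher).
Decoding uzgrtfv: u↔f, z↔a, g↔t, r↔i, t↔g, f↔u, v↔e.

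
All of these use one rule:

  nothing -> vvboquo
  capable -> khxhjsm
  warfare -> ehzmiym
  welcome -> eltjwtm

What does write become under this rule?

Shifts by position in nothing: pos 0: n→v (+8), pos 1: o→v (+7), pos 2: t→b (+8), pos 3: h→o (+7) — repeating every 2. A repeating key of period 2 is used — shifts +8, +7 over and over.
On write: w+8=e, r+7=y, i+8=q, t+7=a, e+8=m.

eyqam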